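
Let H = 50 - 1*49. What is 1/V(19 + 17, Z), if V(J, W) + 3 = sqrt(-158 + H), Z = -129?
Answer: -3/166 - I*sqrt(157)/166 ≈ -0.018072 - 0.075482*I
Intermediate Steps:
H = 1 (H = 50 - 49 = 1)
V(J, W) = -3 + I*sqrt(157) (V(J, W) = -3 + sqrt(-158 + 1) = -3 + sqrt(-157) = -3 + I*sqrt(157))
1/V(19 + 17, Z) = 1/(-3 + I*sqrt(157))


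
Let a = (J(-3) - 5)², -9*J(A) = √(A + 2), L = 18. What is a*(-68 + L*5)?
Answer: 44528/81 + 220*I/9 ≈ 549.73 + 24.444*I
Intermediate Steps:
J(A) = -√(2 + A)/9 (J(A) = -√(A + 2)/9 = -√(2 + A)/9)
a = (-5 - I/9)² (a = (-√(2 - 3)/9 - 5)² = (-I/9 - 5)² = (-5 - I/9)² ≈ 24.988 + 1.1111*I)
a*(-68 + L*5) = ((45 + I)²/81)*(-68 + 18*5) = ((45 + I)²/81)*(-68 + 90) = ((45 + I)²/81)*22 = 22*(45 + I)²/81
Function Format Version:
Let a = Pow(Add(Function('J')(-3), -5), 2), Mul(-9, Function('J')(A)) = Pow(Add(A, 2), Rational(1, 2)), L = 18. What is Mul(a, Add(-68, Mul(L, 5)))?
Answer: Add(Rational(44528, 81), Mul(Rational(220, 9), I)) ≈ Add(549.73, Mul(24.444, I))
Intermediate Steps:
Function('J')(A) = Mul(Rational(-1, 9), Pow(Add(2, A), Rational(1, 2))) (Function('J')(A) = Mul(Rational(-1, 9), Pow(Add(A, 2), Rational(1, 2))) = Mul(Rational(-1, 9), Pow(Add(2, A), Rational(1, 2))))
a = Pow(Add(-5, Mul(Rational(-1, 9), I)), 2) (a = Pow(Add(Mul(Rational(-1, 9), Pow(Add(2, -3), Rational(1, 2))), -5), 2) = Pow(Add(Mul(Rational(-1, 9), Pow(-1, Rational(1, 2))), -5), 2) = Pow(Add(Mul(Rational(-1, 9), I), -5), 2) = Pow(Add(-5, Mul(Rational(-1, 9), I)), 2) ≈ Add(24.988, Mul(1.1111, I)))
Mul(a, Add(-68, Mul(L, 5))) = Mul(Mul(Rational(1, 81), Pow(Add(45, I), 2)), Add(-68, Mul(18, 5))) = Mul(Mul(Rational(1, 81), Pow(Add(45, I), 2)), Add(-68, 90)) = Mul(Mul(Rational(1, 81), Pow(Add(45, I), 2)), 22) = Mul(Rational(22, 81), Pow(Add(45, I), 2))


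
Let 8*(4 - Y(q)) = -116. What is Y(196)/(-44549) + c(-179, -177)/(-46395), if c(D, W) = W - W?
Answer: -37/89098 ≈ -0.00041527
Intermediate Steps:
c(D, W) = 0
Y(q) = 37/2 (Y(q) = 4 - ⅛*(-116) = 4 + 29/2 = 37/2)
Y(196)/(-44549) + c(-179, -177)/(-46395) = (37/2)/(-44549) + 0/(-46395) = (37/2)*(-1/44549) + 0*(-1/46395) = -37/89098 + 0 = -37/89098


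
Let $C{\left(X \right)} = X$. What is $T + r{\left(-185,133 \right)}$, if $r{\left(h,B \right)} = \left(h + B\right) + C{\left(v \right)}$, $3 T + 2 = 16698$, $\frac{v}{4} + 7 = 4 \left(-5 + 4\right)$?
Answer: $\frac{16408}{3} \approx 5469.3$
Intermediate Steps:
$v = -44$ ($v = -28 + 4 \cdot 4 \left(-5 + 4\right) = -28 + 4 \cdot 4 \left(-1\right) = -28 + 4 \left(-4\right) = -28 - 16 = -44$)
$T = \frac{16696}{3}$ ($T = - \frac{2}{3} + \frac{1}{3} \cdot 16698 = - \frac{2}{3} + 5566 = \frac{16696}{3} \approx 5565.3$)
$r{\left(h,B \right)} = -44 + B + h$ ($r{\left(h,B \right)} = \left(h + B\right) - 44 = \left(B + h\right) - 44 = -44 + B + h$)
$T + r{\left(-185,133 \right)} = \frac{16696}{3} - 96 = \frac{16408}{3}$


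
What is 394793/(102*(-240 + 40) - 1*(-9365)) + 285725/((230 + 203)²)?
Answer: -70866369402/2068941115 ≈ -34.253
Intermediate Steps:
394793/(102*(-240 + 40) - 1*(-9365)) + 285725/((230 + 203)²) = 394793/(102*(-200) + 9365) + 285725/(433²) = 394793/(-20400 + 9365) + 285725/187489 = 394793/(-11035) + 285725*(1/187489) = 394793*(-1/11035) + 285725/187489 = -394793/11035 + 285725/187489 = -70866369402/2068941115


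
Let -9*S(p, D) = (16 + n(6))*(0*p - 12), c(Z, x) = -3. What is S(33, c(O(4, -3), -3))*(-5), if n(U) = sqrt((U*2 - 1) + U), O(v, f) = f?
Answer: -320/3 - 20*sqrt(17)/3 ≈ -134.15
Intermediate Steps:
n(U) = sqrt(-1 + 3*U) (n(U) = sqrt((2*U - 1) + U) = sqrt((-1 + 2*U) + U) = sqrt(-1 + 3*U))
S(p, D) = 64/3 + 4*sqrt(17)/3 (S(p, D) = -(16 + sqrt(-1 + 3*6))*(0*p - 12)/9 = -(16 + sqrt(-1 + 18))*(0 - 12)/9 = -(16 + sqrt(17))*(-12)/9 = -(-192 - 12*sqrt(17))/9 = 64/3 + 4*sqrt(17)/3)
S(33, c(O(4, -3), -3))*(-5) = (64/3 + 4*sqrt(17)/3)*(-5) = -320/3 - 20*sqrt(17)/3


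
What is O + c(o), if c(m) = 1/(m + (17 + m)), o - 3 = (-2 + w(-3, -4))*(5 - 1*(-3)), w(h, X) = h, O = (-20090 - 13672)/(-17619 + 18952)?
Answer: -1925767/75981 ≈ -25.345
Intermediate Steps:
O = -33762/1333 ≈ -25.328
o = -37 (o = 3 + (-2 - 3)*(5 - 1*(-3)) = 3 - 5*(5 + 3) = 3 - 5*8 = 3 - 40 = -37)
c(m) = 1/(17 + 2*m)
O + c(o) = -33762/1333 + 1/(17 + 2*(-37)) = -33762/1333 + 1/(17 - 74) = -33762/1333 + 1/(-57) = -33762/1333 - 1/57 = -1925767/75981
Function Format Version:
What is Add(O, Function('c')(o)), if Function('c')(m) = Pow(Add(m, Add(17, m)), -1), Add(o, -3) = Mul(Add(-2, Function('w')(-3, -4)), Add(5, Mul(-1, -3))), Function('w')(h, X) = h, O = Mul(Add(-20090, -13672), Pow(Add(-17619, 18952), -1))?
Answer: Rational(-1925767, 75981) ≈ -25.345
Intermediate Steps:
O = Rational(-33762, 1333) (O = Mul(-33762, Pow(1333, -1)) = Mul(-33762, Rational(1, 1333)) = Rational(-33762, 1333) ≈ -25.328)
o = -37 (o = Add(3, Mul(Add(-2, -3), Add(5, Mul(-1, -3)))) = Add(3, Mul(-5, Add(5, 3))) = Add(3, Mul(-5, 8)) = Add(3, -40) = -37)
Function('c')(m) = Pow(Add(17, Mul(2, m)), -1)
Add(O, Function('c')(o)) = Add(Rational(-33762, 1333), Pow(Add(17, Mul(2, -37)), -1)) = Add(Rational(-33762, 1333), Pow(Add(17, -74), -1)) = Add(Rational(-33762, 1333), Pow(-57, -1)) = Add(Rational(-33762, 1333), Rational(-1, 57)) = Rational(-1925767, 75981)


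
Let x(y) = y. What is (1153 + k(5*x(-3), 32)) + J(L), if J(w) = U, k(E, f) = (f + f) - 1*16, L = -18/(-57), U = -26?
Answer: 1175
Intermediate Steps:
L = 6/19 (L = -18*(-1/57) = 6/19 ≈ 0.31579)
k(E, f) = -16 + 2*f (k(E, f) = 2*f - 16 = -16 + 2*f)
J(w) = -26
(1153 + k(5*x(-3), 32)) + J(L) = (1153 + (-16 + 2*32)) - 26 = (1153 + (-16 + 64)) - 26 = (1153 + 48) - 26 = 1201 - 26 = 1175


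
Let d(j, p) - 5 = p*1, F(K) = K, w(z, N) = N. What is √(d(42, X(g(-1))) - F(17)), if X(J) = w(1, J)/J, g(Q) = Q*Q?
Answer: I*√11 ≈ 3.3166*I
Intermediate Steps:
g(Q) = Q²
X(J) = 1 (X(J) = J/J = 1)
d(j, p) = 5 + p (d(j, p) = 5 + p*1 = 5 + p)
√(d(42, X(g(-1))) - F(17)) = √((5 + 1) - 1*17) = √(6 - 17) = √(-11) = I*√11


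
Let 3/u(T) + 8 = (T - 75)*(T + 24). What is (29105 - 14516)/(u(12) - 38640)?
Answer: -3689396/9771627 ≈ -0.37756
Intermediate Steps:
u(T) = 3/(-8 + (-75 + T)*(24 + T)) (u(T) = 3/(-8 + (T - 75)*(T + 24)) = 3/(-8 + (-75 + T)*(24 + T)))
(29105 - 14516)/(u(12) - 38640) = (29105 - 14516)/(3/(-1808 + 12² - 51*12) - 38640) = 14589/(3/(-1808 + 144 - 612) - 38640) = 14589/(3/(-2276) - 38640) = 14589/(3*(-1/2276) - 38640) = 14589/(-3/2276 - 38640) = 14589/(-87944643/2276) = 14589*(-2276/87944643) = -3689396/9771627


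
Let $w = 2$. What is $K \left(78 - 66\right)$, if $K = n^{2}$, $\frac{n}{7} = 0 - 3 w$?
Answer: $21168$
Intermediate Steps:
$n = -42$ ($n = 7 \left(0 - 6\right) = 7 \left(-6\right) = -42$)
$K = 1764$ ($K = \left(-42\right)^{2} = 1764$)
$K \left(78 - 66\right) = 1764 \left(78 - 66\right) = 1764 \cdot 12 = 21168$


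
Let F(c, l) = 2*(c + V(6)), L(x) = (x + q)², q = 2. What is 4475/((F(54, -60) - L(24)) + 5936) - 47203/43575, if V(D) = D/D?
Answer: -21781/87150 ≈ -0.24993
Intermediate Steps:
L(x) = (2 + x)² (L(x) = (x + 2)² = (2 + x)²)
V(D) = 1
F(c, l) = 2 + 2*c (F(c, l) = 2*(c + 1) = 2*(1 + c) = 2 + 2*c)
4475/((F(54, -60) - L(24)) + 5936) - 47203/43575 = 4475/(((2 + 2*54) - (2 + 24)²) + 5936) - 47203/43575 = 4475/(((2 + 108) - 1*26²) + 5936) - 47203*1/43575 = 4475/((110 - 1*676) + 5936) - 47203/43575 = 4475/((110 - 676) + 5936) - 47203/43575 = 4475/(-566 + 5936) - 47203/43575 = 4475/5370 - 47203/43575 = 4475*(1/5370) - 47203/43575 = ⅚ - 47203/43575 = -21781/87150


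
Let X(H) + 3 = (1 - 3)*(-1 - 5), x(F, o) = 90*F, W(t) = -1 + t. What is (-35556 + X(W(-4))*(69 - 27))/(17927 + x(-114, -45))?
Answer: -78/17 ≈ -4.5882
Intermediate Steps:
X(H) = 9 (X(H) = -3 + (1 - 3)*(-1 - 5) = -3 - 2*(-6) = -3 + 12 = 9)
(-35556 + X(W(-4))*(69 - 27))/(17927 + x(-114, -45)) = (-35556 + 9*(69 - 27))/(17927 + 90*(-114)) = (-35556 + 9*42)/(17927 - 10260) = (-35556 + 378)/7667 = -35178*1/7667 = -78/17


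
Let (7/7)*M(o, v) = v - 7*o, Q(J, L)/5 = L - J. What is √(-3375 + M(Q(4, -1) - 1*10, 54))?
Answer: 2*I*√769 ≈ 55.462*I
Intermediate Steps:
Q(J, L) = -5*J + 5*L (Q(J, L) = 5*(L - J) = -5*J + 5*L)
M(o, v) = v - 7*o
√(-3375 + M(Q(4, -1) - 1*10, 54)) = √(-3375 + (54 - 7*((-5*4 + 5*(-1)) - 1*10))) = √(-3375 + (54 - 7*((-20 - 5) - 10))) = √(-3375 + (54 - 7*(-25 - 10))) = √(-3375 + (54 - 7*(-35))) = √(-3375 + (54 + 245)) = √(-3375 + 299) = √(-3076) = 2*I*√769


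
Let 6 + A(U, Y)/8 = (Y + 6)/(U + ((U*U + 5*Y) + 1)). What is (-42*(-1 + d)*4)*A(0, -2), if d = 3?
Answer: 51968/3 ≈ 17323.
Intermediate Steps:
A(U, Y) = -48 + 8*(6 + Y)/(1 + U + U**2 + 5*Y) (A(U, Y) = -48 + 8*((Y + 6)/(U + ((U*U + 5*Y) + 1))) = -48 + 8*((6 + Y)/(U + ((U**2 + 5*Y) + 1))) = -48 + 8*((6 + Y)/(U + (1 + U**2 + 5*Y))) = -48 + 8*((6 + Y)/(1 + U + U**2 + 5*Y)) = -48 + 8*(6 + Y)/(1 + U + U**2 + 5*Y))
(-42*(-1 + d)*4)*A(0, -2) = (-42*(-1 + 3)*4)*(8*(-29*(-2) - 6*0 - 6*0**2)/(1 + 0 + 0**2 + 5*(-2))) = (-84*4)*(8*(58 + 0 - 6*0)/(1 + 0 + 0 - 10)) = (-42*8)*(8*(58 + 0 + 0)/(-9)) = -2688*(-1)*58/9 = -336*(-464/9) = 51968/3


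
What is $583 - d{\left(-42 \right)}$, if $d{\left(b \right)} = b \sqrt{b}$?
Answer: $583 + 42 i \sqrt{42} \approx 583.0 + 272.19 i$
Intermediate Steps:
$d{\left(b \right)} = b^{\frac{3}{2}}$
$583 - d{\left(-42 \right)} = 583 - \left(-42\right)^{\frac{3}{2}} = 583 - - 42 i \sqrt{42} = 583 + 42 i \sqrt{42}$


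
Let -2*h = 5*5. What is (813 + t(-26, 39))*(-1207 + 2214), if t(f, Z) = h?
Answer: 1612207/2 ≈ 8.0610e+5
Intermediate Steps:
h = -25/2 (h = -5*5/2 = -½*25 = -25/2 ≈ -12.500)
t(f, Z) = -25/2
(813 + t(-26, 39))*(-1207 + 2214) = (813 - 25/2)*(-1207 + 2214) = (1601/2)*1007 = 1612207/2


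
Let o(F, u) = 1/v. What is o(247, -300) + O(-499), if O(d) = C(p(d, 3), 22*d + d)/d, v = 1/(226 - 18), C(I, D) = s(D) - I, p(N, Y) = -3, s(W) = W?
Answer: 115266/499 ≈ 230.99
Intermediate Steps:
C(I, D) = D - I
v = 1/208 ≈ 0.0048077
o(F, u) = 208 (o(F, u) = 1/(1/208) = 208)
O(d) = (3 + 23*d)/d (O(d) = ((22*d + d) - 1*(-3))/d = (23*d + 3)/d = (3 + 23*d)/d)
o(247, -300) + O(-499) = 208 + (23 + 3/(-499)) = 208 + (23 + 3*(-1/499)) = 208 + (23 - 3/499) = 208 + 11474/499 = 115266/499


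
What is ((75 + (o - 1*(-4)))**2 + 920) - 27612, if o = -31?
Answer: -24388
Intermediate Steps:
((75 + (o - 1*(-4)))**2 + 920) - 27612 = ((75 + (-31 - 1*(-4)))**2 + 920) - 27612 = ((75 + (-31 + 4))**2 + 920) - 27612 = ((75 - 27)**2 + 920) - 27612 = (48**2 + 920) - 27612 = (2304 + 920) - 27612 = 3224 - 27612 = -24388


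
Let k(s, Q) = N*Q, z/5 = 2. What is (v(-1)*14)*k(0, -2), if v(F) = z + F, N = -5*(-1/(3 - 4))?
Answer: 1260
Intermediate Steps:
z = 10 (z = 5*2 = 10)
N = -5 (N = -5/((-1*(-1))) = -5/1 = -5*1 = -5)
k(s, Q) = -5*Q
v(F) = 10 + F
(v(-1)*14)*k(0, -2) = ((10 - 1)*14)*(-5*(-2)) = (9*14)*10 = 126*10 = 1260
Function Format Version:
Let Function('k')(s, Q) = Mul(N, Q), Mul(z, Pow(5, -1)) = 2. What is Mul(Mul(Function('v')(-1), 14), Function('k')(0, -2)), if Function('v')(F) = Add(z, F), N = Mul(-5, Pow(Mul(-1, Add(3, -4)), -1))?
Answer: 1260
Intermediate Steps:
z = 10 (z = Mul(5, 2) = 10)
N = -5 (N = Mul(-5, Pow(Mul(-1, -1), -1)) = Mul(-5, Pow(1, -1)) = Mul(-5, 1) = -5)
Function('k')(s, Q) = Mul(-5, Q)
Function('v')(F) = Add(10, F)
Mul(Mul(Function('v')(-1), 14), Function('k')(0, -2)) = Mul(Mul(Add(10, -1), 14), Mul(-5, -2)) = Mul(Mul(9, 14), 10) = Mul(126, 10) = 1260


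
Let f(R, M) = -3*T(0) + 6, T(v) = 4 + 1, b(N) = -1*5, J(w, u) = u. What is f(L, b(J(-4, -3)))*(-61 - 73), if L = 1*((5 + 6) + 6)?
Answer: 1206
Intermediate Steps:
b(N) = -5
T(v) = 5
L = 17 (L = 1*(11 + 6) = 1*17 = 17)
f(R, M) = -9 (f(R, M) = -3*5 + 6 = -15 + 6 = -9)
f(L, b(J(-4, -3)))*(-61 - 73) = -9*(-61 - 73) = -9*(-134) = 1206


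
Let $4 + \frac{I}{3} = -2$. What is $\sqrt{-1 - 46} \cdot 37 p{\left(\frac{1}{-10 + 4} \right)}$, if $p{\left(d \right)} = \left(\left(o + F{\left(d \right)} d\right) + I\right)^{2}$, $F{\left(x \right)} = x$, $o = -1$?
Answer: $\frac{17260093 i \sqrt{47}}{1296} \approx 91303.0 i$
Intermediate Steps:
$I = -18$ ($I = -12 + 3 \left(-2\right) = -12 - 6 = -18$)
$p{\left(d \right)} = \left(-19 + d^{2}\right)^{2}$ ($p{\left(d \right)} = \left(\left(-1 + d d\right) - 18\right)^{2} = \left(\left(-1 + d^{2}\right) - 18\right)^{2} = \left(-19 + d^{2}\right)^{2}$)
$\sqrt{-1 - 46} \cdot 37 p{\left(\frac{1}{-10 + 4} \right)} = \sqrt{-1 - 46} \cdot 37 \left(-19 + \left(\frac{1}{-10 + 4}\right)^{2}\right)^{2} = \sqrt{-47} \cdot 37 \left(-19 + \left(\frac{1}{-6}\right)^{2}\right)^{2} = i \sqrt{47} \cdot 37 \left(-19 + \left(- \frac{1}{6}\right)^{2}\right)^{2} = 37 i \sqrt{47} \left(-19 + \frac{1}{36}\right)^{2} = 37 i \sqrt{47} \left(- \frac{683}{36}\right)^{2} = 37 i \sqrt{47} \cdot \frac{466489}{1296} = \frac{17260093 i \sqrt{47}}{1296}$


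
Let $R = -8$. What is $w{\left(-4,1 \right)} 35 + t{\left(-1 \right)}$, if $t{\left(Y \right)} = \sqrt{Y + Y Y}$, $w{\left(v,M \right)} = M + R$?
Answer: $-245$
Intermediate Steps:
$w{\left(v,M \right)} = -8 + M$ ($w{\left(v,M \right)} = M - 8 = -8 + M$)
$t{\left(Y \right)} = \sqrt{Y + Y^{2}}$
$w{\left(-4,1 \right)} 35 + t{\left(-1 \right)} = \left(-8 + 1\right) 35 + \sqrt{- (1 - 1)} = \left(-7\right) 35 + \sqrt{\left(-1\right) 0} = -245 + \sqrt{0} = -245 + 0 = -245$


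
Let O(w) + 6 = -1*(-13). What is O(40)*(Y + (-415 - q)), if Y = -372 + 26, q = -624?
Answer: -959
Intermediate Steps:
O(w) = 7 (O(w) = -6 - 1*(-13) = -6 + 13 = 7)
Y = -346
O(40)*(Y + (-415 - q)) = 7*(-346 + (-415 - 1*(-624))) = 7*(-346 + (-415 + 624)) = 7*(-346 + 209) = 7*(-137) = -959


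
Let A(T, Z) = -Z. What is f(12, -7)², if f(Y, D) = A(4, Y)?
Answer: 144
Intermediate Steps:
f(Y, D) = -Y
f(12, -7)² = (-1*12)² = (-12)² = 144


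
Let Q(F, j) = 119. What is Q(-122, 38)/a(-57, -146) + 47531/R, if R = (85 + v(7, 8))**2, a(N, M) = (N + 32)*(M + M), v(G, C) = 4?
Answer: 347918899/57823300 ≈ 6.0169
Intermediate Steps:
a(N, M) = 2*M*(32 + N) (a(N, M) = (32 + N)*(2*M) = 2*M*(32 + N))
R = 7921 (R = (85 + 4)**2 = 89**2 = 7921)
Q(-122, 38)/a(-57, -146) + 47531/R = 119/((2*(-146)*(32 - 57))) + 47531/7921 = 119/((2*(-146)*(-25))) + 47531*(1/7921) = 119/7300 + 47531/7921 = 347918899/57823300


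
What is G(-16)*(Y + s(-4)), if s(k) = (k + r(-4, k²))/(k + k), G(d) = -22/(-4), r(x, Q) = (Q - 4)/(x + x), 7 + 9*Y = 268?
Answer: 5225/32 ≈ 163.28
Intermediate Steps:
Y = 29 (Y = -7/9 + (⅑)*268 = -7/9 + 268/9 = 29)
r(x, Q) = (-4 + Q)/(2*x) (r(x, Q) = (-4 + Q)/((2*x)) = (-4 + Q)*(1/(2*x)) = (-4 + Q)/(2*x))
G(d) = 11/2 (G(d) = -22*(-¼) = 11/2)
s(k) = (½ + k - k²/8)/(2*k) (s(k) = (k + (½)*(-4 + k²)/(-4))/(k + k) = (k + (½)*(-¼)*(-4 + k²))/((2*k)) = (k + (½ - k²/8))*(1/(2*k)) = (½ + k - k²/8)*(1/(2*k)) = (½ + k - k²/8)/(2*k))
G(-16)*(Y + s(-4)) = 11*(29 + (1/16)*(4 - 1*(-4)² + 8*(-4))/(-4))/2 = 11*(29 + (1/16)*(-¼)*(4 - 1*16 - 32))/2 = 11*(29 + (1/16)*(-¼)*(4 - 16 - 32))/2 = 11*(29 + (1/16)*(-¼)*(-44))/2 = 11*(29 + 11/16)/2 = (11/2)*(475/16) = 5225/32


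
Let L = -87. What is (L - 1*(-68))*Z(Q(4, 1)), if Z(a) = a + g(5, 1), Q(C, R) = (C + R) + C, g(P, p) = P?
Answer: -266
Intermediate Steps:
Q(C, R) = R + 2*C
Z(a) = 5 + a (Z(a) = a + 5 = 5 + a)
(L - 1*(-68))*Z(Q(4, 1)) = (-87 - 1*(-68))*(5 + (1 + 2*4)) = (-87 + 68)*(5 + (1 + 8)) = -19*(5 + 9) = -19*14 = -266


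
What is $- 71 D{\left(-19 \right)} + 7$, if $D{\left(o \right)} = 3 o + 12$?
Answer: $3202$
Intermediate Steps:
$D{\left(o \right)} = 12 + 3 o$
$- 71 D{\left(-19 \right)} + 7 = - 71 \left(12 + 3 \left(-19\right)\right) + 7 = - 71 \left(12 - 57\right) + 7 = \left(-71\right) \left(-45\right) + 7 = 3195 + 7 = 3202$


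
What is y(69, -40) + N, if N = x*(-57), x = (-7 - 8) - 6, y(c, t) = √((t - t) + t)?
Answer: 1197 + 2*I*√10 ≈ 1197.0 + 6.3246*I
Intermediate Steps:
y(c, t) = √t (y(c, t) = √(0 + t) = √t)
x = -21 (x = -15 - 6 = -21)
N = 1197 (N = -21*(-57) = 1197)
y(69, -40) + N = √(-40) + 1197 = 2*I*√10 + 1197 = 1197 + 2*I*√10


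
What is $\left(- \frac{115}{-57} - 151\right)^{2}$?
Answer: $\frac{72114064}{3249} \approx 22196.0$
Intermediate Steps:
$\left(- \frac{115}{-57} - 151\right)^{2} = \left(\left(-115\right) \left(- \frac{1}{57}\right) - 151\right)^{2} = \left(\frac{115}{57} - 151\right)^{2} = \left(- \frac{8492}{57}\right)^{2} = \frac{72114064}{3249}$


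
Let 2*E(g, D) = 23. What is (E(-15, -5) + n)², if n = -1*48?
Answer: 5329/4 ≈ 1332.3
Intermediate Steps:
E(g, D) = 23/2 (E(g, D) = (½)*23 = 23/2)
n = -48
(E(-15, -5) + n)² = (23/2 - 48)² = (-73/2)² = 5329/4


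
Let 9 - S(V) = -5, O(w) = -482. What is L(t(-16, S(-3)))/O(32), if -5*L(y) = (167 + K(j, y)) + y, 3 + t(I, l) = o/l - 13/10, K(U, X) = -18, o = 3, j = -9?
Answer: 2536/42175 ≈ 0.060130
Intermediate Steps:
S(V) = 14 (S(V) = 9 - 1*(-5) = 9 + 5 = 14)
t(I, l) = -43/10 + 3/l (t(I, l) = -3 + (3/l - 13/10) = -3 + (-13/10 + 3/l) = -43/10 + 3/l)
L(y) = -149/5 - y/5 (L(y) = -((167 - 18) + y)/5 = -(149 + y)/5 = -149/5 - y/5)
L(t(-16, S(-3)))/O(32) = (-149/5 - (-43/10 + 3/14)/5)/(-482) = (-149/5 - (-43/10 + 3*(1/14))/5)*(-1/482) = (-149/5 - (-43/10 + 3/14)/5)*(-1/482) = (-149/5 - ⅕*(-143/35))*(-1/482) = (-149/5 + 143/175)*(-1/482) = -5072/175*(-1/482) = 2536/42175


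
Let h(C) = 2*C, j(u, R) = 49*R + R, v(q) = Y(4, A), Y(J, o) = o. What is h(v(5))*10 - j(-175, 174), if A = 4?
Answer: -8620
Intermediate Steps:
v(q) = 4
j(u, R) = 50*R
h(v(5))*10 - j(-175, 174) = (2*4)*10 - 50*174 = 8*10 - 1*8700 = 80 - 8700 = -8620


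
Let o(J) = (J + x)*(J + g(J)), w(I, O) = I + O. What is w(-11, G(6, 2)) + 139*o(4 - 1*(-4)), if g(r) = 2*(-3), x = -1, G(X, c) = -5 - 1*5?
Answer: 1925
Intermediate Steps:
G(X, c) = -10 (G(X, c) = -5 - 5 = -10)
g(r) = -6
o(J) = (-1 + J)*(-6 + J) (o(J) = (J - 1)*(J - 6) = (-1 + J)*(-6 + J))
w(-11, G(6, 2)) + 139*o(4 - 1*(-4)) = (-11 - 10) + 139*(6 + (4 - 1*(-4))**2 - 7*(4 - 1*(-4))) = -21 + 139*(6 + (4 + 4)**2 - 7*(4 + 4)) = -21 + 139*(6 + 8**2 - 7*8) = -21 + 139*(6 + 64 - 56) = -21 + 139*14 = -21 + 1946 = 1925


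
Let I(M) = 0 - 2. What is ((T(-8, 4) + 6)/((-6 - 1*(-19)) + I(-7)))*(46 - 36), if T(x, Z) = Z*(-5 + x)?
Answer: -460/11 ≈ -41.818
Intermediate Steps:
I(M) = -2
((T(-8, 4) + 6)/((-6 - 1*(-19)) + I(-7)))*(46 - 36) = ((4*(-5 - 8) + 6)/((-6 - 1*(-19)) - 2))*(46 - 36) = ((4*(-13) + 6)/((-6 + 19) - 2))*10 = ((-52 + 6)/(13 - 2))*10 = -46/11*10 = -460/11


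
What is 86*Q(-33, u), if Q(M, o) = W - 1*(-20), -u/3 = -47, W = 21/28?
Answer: 3569/2 ≈ 1784.5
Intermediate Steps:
W = ¾ (W = 21*(1/28) = ¾ ≈ 0.75000)
u = 141 (u = -3*(-47) = 141)
Q(M, o) = 83/4 (Q(M, o) = ¾ - 1*(-20) = ¾ + 20 = 83/4)
86*Q(-33, u) = 86*(83/4) = 3569/2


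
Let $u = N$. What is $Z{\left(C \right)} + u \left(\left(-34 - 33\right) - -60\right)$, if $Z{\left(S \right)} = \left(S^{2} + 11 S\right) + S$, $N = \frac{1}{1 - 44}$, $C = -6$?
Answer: $- \frac{1541}{43} \approx -35.837$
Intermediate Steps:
$N = - \frac{1}{43}$ ($N = \frac{1}{-43} = - \frac{1}{43} \approx -0.023256$)
$u = - \frac{1}{43} \approx -0.023256$
$Z{\left(S \right)} = S^{2} + 12 S$
$Z{\left(C \right)} + u \left(\left(-34 - 33\right) - -60\right) = - 6 \left(12 - 6\right) - \frac{\left(-34 - 33\right) - -60}{43} = \left(-6\right) 6 - \frac{-67 + 60}{43} = -36 - - \frac{7}{43} = -36 + \frac{7}{43} = - \frac{1541}{43}$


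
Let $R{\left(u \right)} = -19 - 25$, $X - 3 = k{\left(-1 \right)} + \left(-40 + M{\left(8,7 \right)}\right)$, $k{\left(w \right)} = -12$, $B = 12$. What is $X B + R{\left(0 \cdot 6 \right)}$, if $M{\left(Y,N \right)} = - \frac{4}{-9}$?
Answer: $- \frac{1880}{3} \approx -626.67$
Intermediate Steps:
$M{\left(Y,N \right)} = \frac{4}{9}$ ($M{\left(Y,N \right)} = \left(-4\right) \left(- \frac{1}{9}\right) = \frac{4}{9}$)
$X = - \frac{437}{9}$ ($X = 3 + \left(-12 + \left(-40 + \frac{4}{9}\right)\right) = 3 - \frac{464}{9} = - \frac{437}{9} \approx -48.556$)
$R{\left(u \right)} = -44$ ($R{\left(u \right)} = -19 - 25 = -44$)
$X B + R{\left(0 \cdot 6 \right)} = \left(- \frac{437}{9}\right) 12 - 44 = - \frac{1748}{3} - 44 = - \frac{1880}{3}$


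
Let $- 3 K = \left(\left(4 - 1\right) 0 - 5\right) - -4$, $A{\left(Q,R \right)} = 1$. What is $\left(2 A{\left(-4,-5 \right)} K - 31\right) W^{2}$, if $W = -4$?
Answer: $- \frac{1456}{3} \approx -485.33$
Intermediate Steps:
$K = \frac{1}{3}$ ($K = - \frac{\left(\left(4 - 1\right) 0 - 5\right) - -4}{3} = - \frac{\left(3 \cdot 0 - 5\right) + 4}{3} = - \frac{\left(0 - 5\right) + 4}{3} = - \frac{-5 + 4}{3} = \left(- \frac{1}{3}\right) \left(-1\right) = \frac{1}{3} \approx 0.33333$)
$\left(2 A{\left(-4,-5 \right)} K - 31\right) W^{2} = \left(2 \cdot 1 \cdot \frac{1}{3} - 31\right) \left(-4\right)^{2} = \left(2 \cdot \frac{1}{3} - 31\right) 16 = \left(\frac{2}{3} - 31\right) 16 = \left(- \frac{91}{3}\right) 16 = - \frac{1456}{3}$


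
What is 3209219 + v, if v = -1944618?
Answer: 1264601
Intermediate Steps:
3209219 + v = 3209219 - 1944618 = 1264601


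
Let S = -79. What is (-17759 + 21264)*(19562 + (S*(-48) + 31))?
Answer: 81964425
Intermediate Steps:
(-17759 + 21264)*(19562 + (S*(-48) + 31)) = (-17759 + 21264)*(19562 + (-79*(-48) + 31)) = 3505*(19562 + (3792 + 31)) = 3505*(19562 + 3823) = 3505*23385 = 81964425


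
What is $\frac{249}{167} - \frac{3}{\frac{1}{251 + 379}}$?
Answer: $- \frac{315381}{167} \approx -1888.5$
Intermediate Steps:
$\frac{249}{167} - \frac{3}{\frac{1}{251 + 379}} = 249 \cdot \frac{1}{167} - \frac{3}{\frac{1}{630}} = \frac{249}{167} - 3 \frac{1}{\frac{1}{630}} = \frac{249}{167} - 1890 = - \frac{315381}{167}$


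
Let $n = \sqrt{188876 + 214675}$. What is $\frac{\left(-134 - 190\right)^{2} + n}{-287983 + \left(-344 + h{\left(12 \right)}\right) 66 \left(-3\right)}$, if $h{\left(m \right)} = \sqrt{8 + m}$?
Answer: $- \frac{23081178096}{48342472561} - \frac{659613 \sqrt{44839}}{48342472561} + \frac{1188 \sqrt{224195}}{48342472561} + \frac{41570496 \sqrt{5}}{48342472561} \approx -0.47841$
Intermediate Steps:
$n = 3 \sqrt{44839}$ ($n = \sqrt{403551} = 3 \sqrt{44839} \approx 635.26$)
$\frac{\left(-134 - 190\right)^{2} + n}{-287983 + \left(-344 + h{\left(12 \right)}\right) 66 \left(-3\right)} = \frac{\left(-134 - 190\right)^{2} + 3 \sqrt{44839}}{-287983 + \left(-344 + \sqrt{8 + 12}\right) 66 \left(-3\right)} = \frac{\left(-324\right)^{2} + 3 \sqrt{44839}}{-287983 + \left(-344 + \sqrt{20}\right) \left(-198\right)} = \frac{104976 + 3 \sqrt{44839}}{-287983 + \left(-344 + 2 \sqrt{5}\right) \left(-198\right)} = \frac{104976 + 3 \sqrt{44839}}{-287983 + \left(68112 - 396 \sqrt{5}\right)} = \frac{104976 + 3 \sqrt{44839}}{-219871 - 396 \sqrt{5}}$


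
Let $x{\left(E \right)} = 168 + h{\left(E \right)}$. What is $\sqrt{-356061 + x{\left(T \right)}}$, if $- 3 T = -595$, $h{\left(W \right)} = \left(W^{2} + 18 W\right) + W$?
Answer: $\frac{i \sqrt{2815097}}{3} \approx 559.28 i$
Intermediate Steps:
$h{\left(W \right)} = W^{2} + 19 W$
$T = \frac{595}{3}$ ($T = \left(- \frac{1}{3}\right) \left(-595\right) = \frac{595}{3} \approx 198.33$)
$x{\left(E \right)} = 168 + E \left(19 + E\right)$
$\sqrt{-356061 + x{\left(T \right)}} = \sqrt{-356061 + \left(168 + \frac{595 \left(19 + \frac{595}{3}\right)}{3}\right)} = \sqrt{-356061 + \left(168 + \frac{595}{3} \cdot \frac{652}{3}\right)} = \sqrt{-356061 + \left(168 + \frac{387940}{9}\right)} = \sqrt{-356061 + \frac{389452}{9}} = \sqrt{- \frac{2815097}{9}} = \frac{i \sqrt{2815097}}{3}$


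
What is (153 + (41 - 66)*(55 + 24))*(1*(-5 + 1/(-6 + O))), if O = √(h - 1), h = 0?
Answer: 348002/37 + 1822*I/37 ≈ 9405.5 + 49.243*I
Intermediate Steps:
O = I (O = √(0 - 1) = √(-1) = I ≈ 1.0*I)
(153 + (41 - 66)*(55 + 24))*(1*(-5 + 1/(-6 + O))) = (153 + (41 - 66)*(55 + 24))*(1*(-5 + 1/(-6 + I))) = (153 - 25*79)*(1*(-5 + (-6 - I)/37)) = (153 - 1975)*(-5 + (-6 - I)/37) = -1822*(-5 + (-6 - I)/37) = 9110 - 1822*(-6 - I)/37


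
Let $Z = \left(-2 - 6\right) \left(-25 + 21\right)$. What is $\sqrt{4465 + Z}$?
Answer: $\sqrt{4497} \approx 67.06$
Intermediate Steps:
$Z = 32$ ($Z = \left(-8\right) \left(-4\right) = 32$)
$\sqrt{4465 + Z} = \sqrt{4465 + 32} = \sqrt{4497}$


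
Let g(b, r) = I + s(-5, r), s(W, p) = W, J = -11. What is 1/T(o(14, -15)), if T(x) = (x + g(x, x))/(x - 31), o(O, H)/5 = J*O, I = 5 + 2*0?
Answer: 801/770 ≈ 1.0403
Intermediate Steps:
I = 5 (I = 5 + 0 = 5)
o(O, H) = -55*O (o(O, H) = 5*(-11*O) = -55*O)
g(b, r) = 0 (g(b, r) = 5 - 5 = 0)
T(x) = x/(-31 + x) (T(x) = (x + 0)/(x - 31) = x/(-31 + x))
1/T(o(14, -15)) = 1/((-55*14)/(-31 - 55*14)) = 1/(-770/(-31 - 770)) = 1/(-770/(-801)) = 1/(-770*(-1/801)) = 1/(770/801) = 801/770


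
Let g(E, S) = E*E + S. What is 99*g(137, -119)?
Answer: 1846350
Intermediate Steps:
g(E, S) = S + E**2 (g(E, S) = E**2 + S = S + E**2)
99*g(137, -119) = 99*(-119 + 137**2) = 99*(-119 + 18769) = 99*18650 = 1846350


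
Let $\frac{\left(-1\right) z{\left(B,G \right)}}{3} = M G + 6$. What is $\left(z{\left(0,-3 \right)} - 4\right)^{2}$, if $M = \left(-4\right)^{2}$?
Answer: $14884$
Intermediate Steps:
$M = 16$
$z{\left(B,G \right)} = -18 - 48 G$ ($z{\left(B,G \right)} = - 3 \left(16 G + 6\right) = - 3 \left(6 + 16 G\right) = -18 - 48 G$)
$\left(z{\left(0,-3 \right)} - 4\right)^{2} = \left(\left(-18 - -144\right) - 4\right)^{2} = \left(\left(-18 + 144\right) - 4\right)^{2} = \left(126 - 4\right)^{2} = 122^{2} = 14884$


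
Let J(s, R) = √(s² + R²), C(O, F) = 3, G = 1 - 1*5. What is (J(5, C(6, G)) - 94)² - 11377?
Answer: -11377 + (94 - √34)² ≈ -3603.2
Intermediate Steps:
G = -4 (G = 1 - 5 = -4)
J(s, R) = √(R² + s²)
(J(5, C(6, G)) - 94)² - 11377 = (√(3² + 5²) - 94)² - 11377 = (√(9 + 25) - 94)² - 11377 = (√34 - 94)² - 11377 = (-94 + √34)² - 11377 = -11377 + (-94 + √34)²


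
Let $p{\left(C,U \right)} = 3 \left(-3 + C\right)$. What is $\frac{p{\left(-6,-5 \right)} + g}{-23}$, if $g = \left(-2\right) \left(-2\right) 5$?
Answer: $\frac{7}{23} \approx 0.30435$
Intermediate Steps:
$p{\left(C,U \right)} = -9 + 3 C$
$g = 20$ ($g = 4 \cdot 5 = 20$)
$\frac{p{\left(-6,-5 \right)} + g}{-23} = \frac{\left(-9 + 3 \left(-6\right)\right) + 20}{-23} = \left(\left(-9 - 18\right) + 20\right) \left(- \frac{1}{23}\right) = \left(-27 + 20\right) \left(- \frac{1}{23}\right) = \left(-7\right) \left(- \frac{1}{23}\right) = \frac{7}{23}$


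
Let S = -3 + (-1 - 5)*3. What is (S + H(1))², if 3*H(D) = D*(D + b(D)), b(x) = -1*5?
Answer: 4489/9 ≈ 498.78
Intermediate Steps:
b(x) = -5
S = -21 (S = -3 - 6*3 = -3 - 18 = -21)
H(D) = D*(-5 + D)/3 (H(D) = (D*(D - 5))/3 = (D*(-5 + D))/3 = D*(-5 + D)/3)
(S + H(1))² = (-21 + (⅓)*1*(-5 + 1))² = (-21 + (⅓)*1*(-4))² = (-21 - 4/3)² = (-67/3)² = 4489/9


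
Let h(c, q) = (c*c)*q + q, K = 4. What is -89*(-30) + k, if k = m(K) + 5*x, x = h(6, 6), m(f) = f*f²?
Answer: 3844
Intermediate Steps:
m(f) = f³
h(c, q) = q + q*c² (h(c, q) = c²*q + q = q*c² + q = q + q*c²)
x = 222 (x = 6*(1 + 6²) = 6*(1 + 36) = 6*37 = 222)
k = 1174 (k = 4³ + 5*222 = 64 + 1110 = 1174)
-89*(-30) + k = -89*(-30) + 1174 = 2670 + 1174 = 3844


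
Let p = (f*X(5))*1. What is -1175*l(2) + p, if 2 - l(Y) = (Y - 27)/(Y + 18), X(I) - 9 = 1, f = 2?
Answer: -15195/4 ≈ -3798.8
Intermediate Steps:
X(I) = 10 (X(I) = 9 + 1 = 10)
l(Y) = 2 - (-27 + Y)/(18 + Y) (l(Y) = 2 - (Y - 27)/(Y + 18) = 2 - (-27 + Y)/(18 + Y))
p = 20 (p = (2*10)*1 = 20*1 = 20)
-1175*l(2) + p = -1175*(63 + 2)/(18 + 2) + 20 = -1175*65/20 + 20 = -235*65/4 + 20 = -1175*13/4 + 20 = -15275/4 + 20 = -15195/4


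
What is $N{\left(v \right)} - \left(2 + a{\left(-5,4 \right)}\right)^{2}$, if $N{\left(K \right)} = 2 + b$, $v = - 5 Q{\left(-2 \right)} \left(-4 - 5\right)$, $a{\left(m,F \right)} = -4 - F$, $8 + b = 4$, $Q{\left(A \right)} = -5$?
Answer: $-38$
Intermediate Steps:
$b = -4$ ($b = -8 + 4 = -4$)
$v = -225$ ($v = \left(-5\right) \left(-5\right) \left(-4 - 5\right) = 25 \left(-4 - 5\right) = 25 \left(-9\right) = -225$)
$N{\left(K \right)} = -2$ ($N{\left(K \right)} = 2 - 4 = -2$)
$N{\left(v \right)} - \left(2 + a{\left(-5,4 \right)}\right)^{2} = -2 - \left(2 - 8\right)^{2} = -2 - \left(-6\right)^{2} = -2 - 36 = -38$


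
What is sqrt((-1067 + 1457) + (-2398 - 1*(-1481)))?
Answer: I*sqrt(527) ≈ 22.956*I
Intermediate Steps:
sqrt((-1067 + 1457) + (-2398 - 1*(-1481))) = sqrt(390 + (-2398 + 1481)) = sqrt(390 - 917) = sqrt(-527) = I*sqrt(527)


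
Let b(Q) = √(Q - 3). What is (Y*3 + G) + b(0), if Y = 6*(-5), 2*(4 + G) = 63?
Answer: -125/2 + I*√3 ≈ -62.5 + 1.732*I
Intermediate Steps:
G = 55/2 (G = -4 + (½)*63 = -4 + 63/2 = 55/2 ≈ 27.500)
b(Q) = √(-3 + Q)
Y = -30
(Y*3 + G) + b(0) = (-30*3 + 55/2) + √(-3 + 0) = (-90 + 55/2) + √(-3) = -125/2 + I*√3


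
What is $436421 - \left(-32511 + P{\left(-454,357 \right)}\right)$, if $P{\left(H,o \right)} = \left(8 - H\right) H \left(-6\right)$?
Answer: $-789556$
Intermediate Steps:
$P{\left(H,o \right)} = - 6 H \left(8 - H\right)$ ($P{\left(H,o \right)} = H \left(8 - H\right) \left(-6\right) = - 6 H \left(8 - H\right)$)
$436421 - \left(-32511 + P{\left(-454,357 \right)}\right) = 436421 + \left(32511 - 6 \left(-454\right) \left(-8 - 454\right)\right) = 436421 + \left(32511 - 6 \left(-454\right) \left(-462\right)\right) = 436421 + \left(32511 - 1258488\right) = 436421 - 1225977 = -789556$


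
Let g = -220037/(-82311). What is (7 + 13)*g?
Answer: 4400740/82311 ≈ 53.465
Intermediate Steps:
g = 220037/82311 (g = -220037*(-1/82311) = 220037/82311 ≈ 2.6732)
(7 + 13)*g = (7 + 13)*(220037/82311) = 20*(220037/82311) = 4400740/82311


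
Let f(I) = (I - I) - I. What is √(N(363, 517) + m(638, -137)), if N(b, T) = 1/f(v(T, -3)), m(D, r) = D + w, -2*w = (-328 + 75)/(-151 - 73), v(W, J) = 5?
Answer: √49959245/280 ≈ 25.244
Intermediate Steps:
f(I) = -I (f(I) = 0 - I = -I)
w = -253/448 (w = -(-328 + 75)/(2*(-151 - 73)) = -(-253)/(2*(-224)) = -(-253)*(-1)/(2*224) = -½*253/224 = -253/448 ≈ -0.56473)
m(D, r) = -253/448 + D (m(D, r) = D - 253/448 = -253/448 + D)
N(b, T) = -⅕ (N(b, T) = 1/(-1*5) = 1/(-5) = -⅕)
√(N(363, 517) + m(638, -137)) = √(-⅕ + (-253/448 + 638)) = √(-⅕ + 285571/448) = √(1427407/2240) = √49959245/280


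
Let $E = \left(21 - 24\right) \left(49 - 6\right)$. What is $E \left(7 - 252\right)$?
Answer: $31605$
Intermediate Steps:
$E = -129$ ($E = \left(-3\right) 43 = -129$)
$E \left(7 - 252\right) = - 129 \left(7 - 252\right) = \left(-129\right) \left(-245\right) = 31605$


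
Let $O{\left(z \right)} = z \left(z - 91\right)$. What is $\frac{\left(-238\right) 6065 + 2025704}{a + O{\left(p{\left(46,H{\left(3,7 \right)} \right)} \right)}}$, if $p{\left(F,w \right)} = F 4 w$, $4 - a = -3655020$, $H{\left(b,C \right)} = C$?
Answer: $\frac{291117}{2598380} \approx 0.11204$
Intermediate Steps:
$a = 3655024$ ($a = 4 - -3655020 = 4 + 3655020 = 3655024$)
$p{\left(F,w \right)} = 4 F w$
$O{\left(z \right)} = z \left(-91 + z\right)$
$\frac{\left(-238\right) 6065 + 2025704}{a + O{\left(p{\left(46,H{\left(3,7 \right)} \right)} \right)}} = \frac{\left(-238\right) 6065 + 2025704}{3655024 + 4 \cdot 46 \cdot 7 \left(-91 + 4 \cdot 46 \cdot 7\right)} = \frac{-1443470 + 2025704}{3655024 + 1288 \left(-91 + 1288\right)} = \frac{582234}{3655024 + 1288 \cdot 1197} = \frac{582234}{3655024 + 1541736} = \frac{582234}{5196760} = 582234 \cdot \frac{1}{5196760} = \frac{291117}{2598380}$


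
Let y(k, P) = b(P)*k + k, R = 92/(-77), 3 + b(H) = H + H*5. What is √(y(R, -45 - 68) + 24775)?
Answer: 3*√16856455/77 ≈ 159.96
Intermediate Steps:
b(H) = -3 + 6*H (b(H) = -3 + (H + H*5) = -3 + (H + 5*H) = -3 + 6*H)
R = -92/77 (R = 92*(-1/77) = -92/77 ≈ -1.1948)
y(k, P) = k + k*(-3 + 6*P) (y(k, P) = (-3 + 6*P)*k + k = k*(-3 + 6*P) + k = k + k*(-3 + 6*P))
√(y(R, -45 - 68) + 24775) = √(2*(-92/77)*(-1 + 3*(-45 - 68)) + 24775) = √(2*(-92/77)*(-1 + 3*(-113)) + 24775) = √(2*(-92/77)*(-1 - 339) + 24775) = √(2*(-92/77)*(-340) + 24775) = √(62560/77 + 24775) = √(1970235/77) = 3*√16856455/77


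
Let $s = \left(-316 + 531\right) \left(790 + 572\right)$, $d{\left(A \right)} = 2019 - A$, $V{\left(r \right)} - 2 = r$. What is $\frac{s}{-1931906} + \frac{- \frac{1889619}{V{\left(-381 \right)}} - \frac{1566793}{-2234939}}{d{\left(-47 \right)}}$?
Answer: $\frac{1911872753388970187}{845203333398153569} \approx 2.262$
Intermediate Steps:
$V{\left(r \right)} = 2 + r$
$s = 292830$ ($s = 215 \cdot 1362 = 292830$)
$\frac{s}{-1931906} + \frac{- \frac{1889619}{V{\left(-381 \right)}} - \frac{1566793}{-2234939}}{d{\left(-47 \right)}} = \frac{292830}{-1931906} + \frac{- \frac{1889619}{2 - 381} - \frac{1566793}{-2234939}}{2019 - -47} = 292830 \left(- \frac{1}{1931906}\right) + \frac{- \frac{1889619}{-379} - - \frac{1566793}{2234939}}{2019 + 47} = - \frac{146415}{965953} + \frac{\left(-1889619\right) \left(- \frac{1}{379}\right) + \frac{1566793}{2234939}}{2066} = - \frac{146415}{965953} + \left(\frac{1889619}{379} + \frac{1566793}{2234939}\right) \frac{1}{2066} = - \frac{146415}{965953} + \frac{4223777012788}{847041881} \cdot \frac{1}{2066} = - \frac{146415}{965953} + \frac{2111888506394}{874994263073} = \frac{1911872753388970187}{845203333398153569}$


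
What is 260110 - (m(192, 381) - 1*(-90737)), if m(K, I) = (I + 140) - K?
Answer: 169044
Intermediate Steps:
m(K, I) = 140 + I - K (m(K, I) = (140 + I) - K = 140 + I - K)
260110 - (m(192, 381) - 1*(-90737)) = 260110 - ((140 + 381 - 1*192) - 1*(-90737)) = 260110 - ((140 + 381 - 192) + 90737) = 260110 - (329 + 90737) = 260110 - 1*91066 = 260110 - 91066 = 169044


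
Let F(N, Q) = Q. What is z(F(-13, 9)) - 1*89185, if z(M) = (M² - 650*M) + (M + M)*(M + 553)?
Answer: -84838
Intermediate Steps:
z(M) = M² - 650*M + 2*M*(553 + M) (z(M) = (M² - 650*M) + (2*M)*(553 + M) = (M² - 650*M) + 2*M*(553 + M) = M² - 650*M + 2*M*(553 + M))
z(F(-13, 9)) - 1*89185 = 3*9*(152 + 9) - 1*89185 = 3*9*161 - 89185 = 4347 - 89185 = -84838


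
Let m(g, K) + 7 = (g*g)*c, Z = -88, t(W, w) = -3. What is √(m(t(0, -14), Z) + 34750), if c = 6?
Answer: √34797 ≈ 186.54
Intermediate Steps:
m(g, K) = -7 + 6*g² (m(g, K) = -7 + (g*g)*6 = -7 + g²*6 = -7 + 6*g²)
√(m(t(0, -14), Z) + 34750) = √((-7 + 6*(-3)²) + 34750) = √((-7 + 6*9) + 34750) = √((-7 + 54) + 34750) = √(47 + 34750) = √34797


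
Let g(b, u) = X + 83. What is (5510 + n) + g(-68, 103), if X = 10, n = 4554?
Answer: 10157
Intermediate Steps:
g(b, u) = 93 (g(b, u) = 10 + 83 = 93)
(5510 + n) + g(-68, 103) = (5510 + 4554) + 93 = 10064 + 93 = 10157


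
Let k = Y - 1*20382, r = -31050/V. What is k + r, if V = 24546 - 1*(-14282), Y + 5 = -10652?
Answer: -602606671/19414 ≈ -31040.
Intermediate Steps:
Y = -10657 (Y = -5 - 10652 = -10657)
V = 38828 (V = 24546 + 14282 = 38828)
r = -15525/19414 (r = -31050/38828 = -31050*1/38828 = -15525/19414 ≈ -0.79968)
k = -31039 (k = -10657 - 1*20382 = -10657 - 20382 = -31039)
k + r = -31039 - 15525/19414 = -602606671/19414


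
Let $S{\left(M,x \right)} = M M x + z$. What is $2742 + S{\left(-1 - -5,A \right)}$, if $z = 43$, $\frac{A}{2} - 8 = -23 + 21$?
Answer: $2977$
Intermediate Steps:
$A = 12$ ($A = 16 + 2 \left(-23 + 21\right) = 16 + 2 \left(-2\right) = 16 - 4 = 12$)
$S{\left(M,x \right)} = 43 + x M^{2}$ ($S{\left(M,x \right)} = M M x + 43 = M^{2} x + 43 = x M^{2} + 43 = 43 + x M^{2}$)
$2742 + S{\left(-1 - -5,A \right)} = 2742 + \left(43 + 12 \left(-1 - -5\right)^{2}\right) = 2742 + \left(43 + 12 \left(-1 + 5\right)^{2}\right) = 2742 + \left(43 + 12 \cdot 4^{2}\right) = 2742 + \left(43 + 12 \cdot 16\right) = 2742 + \left(43 + 192\right) = 2742 + 235 = 2977$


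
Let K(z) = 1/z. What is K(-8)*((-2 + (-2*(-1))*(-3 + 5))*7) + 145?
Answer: 573/4 ≈ 143.25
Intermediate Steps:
K(-8)*((-2 + (-2*(-1))*(-3 + 5))*7) + 145 = ((-2 + (-2*(-1))*(-3 + 5))*7)/(-8) + 145 = -(-2 + 2*2)*7/8 + 145 = -(-2 + 4)*7/8 + 145 = -7/4 + 145 = 573/4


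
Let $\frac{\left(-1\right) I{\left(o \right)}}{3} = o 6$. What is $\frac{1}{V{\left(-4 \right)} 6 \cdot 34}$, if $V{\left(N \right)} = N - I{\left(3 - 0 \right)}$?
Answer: $\frac{1}{10200} \approx 9.8039 \cdot 10^{-5}$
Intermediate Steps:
$I{\left(o \right)} = - 18 o$ ($I{\left(o \right)} = - 3 o 6 = - 3 \cdot 6 o = - 18 o$)
$V{\left(N \right)} = 54 + N$ ($V{\left(N \right)} = N - - 18 \left(3 - 0\right) = N - - 18 \left(3 + 0\right) = N - \left(-18\right) 3 = N - -54 = N + 54 = 54 + N$)
$\frac{1}{V{\left(-4 \right)} 6 \cdot 34} = \frac{1}{\left(54 - 4\right) 6 \cdot 34} = \frac{1}{50 \cdot 6 \cdot 34} = \frac{1}{300 \cdot 34} = \frac{1}{10200}$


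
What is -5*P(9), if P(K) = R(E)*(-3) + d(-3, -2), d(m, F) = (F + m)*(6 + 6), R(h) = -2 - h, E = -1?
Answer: 285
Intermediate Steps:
d(m, F) = 12*F + 12*m (d(m, F) = (F + m)*12 = 12*F + 12*m)
P(K) = -57 (P(K) = (-2 - 1*(-1))*(-3) + (12*(-2) + 12*(-3)) = (-2 + 1)*(-3) + (-24 - 36) = -1*(-3) - 60 = 3 - 60 = -57)
-5*P(9) = -5*(-57) = 285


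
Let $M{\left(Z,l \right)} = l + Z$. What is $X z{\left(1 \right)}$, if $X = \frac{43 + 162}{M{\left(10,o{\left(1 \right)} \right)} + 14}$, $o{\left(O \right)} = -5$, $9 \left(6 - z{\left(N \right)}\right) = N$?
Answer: $\frac{10865}{171} \approx 63.538$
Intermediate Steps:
$z{\left(N \right)} = 6 - \frac{N}{9}$
$M{\left(Z,l \right)} = Z + l$
$X = \frac{205}{19}$ ($X = \frac{43 + 162}{\left(10 - 5\right) + 14} = \frac{205}{5 + 14} = \frac{205}{19} \approx 10.789$)
$X z{\left(1 \right)} = \frac{205 \left(6 - \frac{1}{9}\right)}{19} = \frac{205}{19} \cdot \frac{53}{9} = \frac{10865}{171}$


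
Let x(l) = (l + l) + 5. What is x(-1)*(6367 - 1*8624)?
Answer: -6771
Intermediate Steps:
x(l) = 5 + 2*l (x(l) = 2*l + 5 = 5 + 2*l)
x(-1)*(6367 - 1*8624) = (5 + 2*(-1))*(6367 - 1*8624) = (5 - 2)*(6367 - 8624) = 3*(-2257) = -6771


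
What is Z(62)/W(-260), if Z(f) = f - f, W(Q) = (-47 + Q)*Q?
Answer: 0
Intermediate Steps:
W(Q) = Q*(-47 + Q)
Z(f) = 0
Z(62)/W(-260) = 0/((-260*(-47 - 260))) = 0/((-260*(-307))) = 0/79820 = 0*(1/79820) = 0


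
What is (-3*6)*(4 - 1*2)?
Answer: -36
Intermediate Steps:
(-3*6)*(4 - 1*2) = -18*(4 - 2) = -18*2 = -36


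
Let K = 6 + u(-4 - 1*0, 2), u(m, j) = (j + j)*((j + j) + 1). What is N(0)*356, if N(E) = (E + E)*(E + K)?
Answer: 0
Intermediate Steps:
u(m, j) = 2*j*(1 + 2*j) (u(m, j) = (2*j)*(2*j + 1) = (2*j)*(1 + 2*j) = 2*j*(1 + 2*j))
K = 26 (K = 6 + 2*2*(1 + 2*2) = 6 + 2*2*(1 + 4) = 6 + 2*2*5 = 6 + 20 = 26)
N(E) = 2*E*(26 + E) (N(E) = (E + E)*(E + 26) = (2*E)*(26 + E) = 2*E*(26 + E))
N(0)*356 = (2*0*(26 + 0))*356 = (2*0*26)*356 = 0*356 = 0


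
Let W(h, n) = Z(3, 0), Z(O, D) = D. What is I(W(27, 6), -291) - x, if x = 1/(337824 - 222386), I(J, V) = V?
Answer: -33592459/115438 ≈ -291.00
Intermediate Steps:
W(h, n) = 0
x = 1/115438 ≈ 8.6627e-6
I(W(27, 6), -291) - x = -291 - 1*1/115438 = -291 - 1/115438 = -33592459/115438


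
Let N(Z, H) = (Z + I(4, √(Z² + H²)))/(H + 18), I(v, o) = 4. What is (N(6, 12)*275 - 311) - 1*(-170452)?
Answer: 510698/3 ≈ 1.7023e+5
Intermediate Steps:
N(Z, H) = (4 + Z)/(18 + H) (N(Z, H) = (Z + 4)/(H + 18) = (4 + Z)/(18 + H))
(N(6, 12)*275 - 311) - 1*(-170452) = (((4 + 6)/(18 + 12))*275 - 311) - 1*(-170452) = ((10/30)*275 - 311) + 170452 = (((1/30)*10)*275 - 311) + 170452 = ((⅓)*275 - 311) + 170452 = (275/3 - 311) + 170452 = -658/3 + 170452 = 510698/3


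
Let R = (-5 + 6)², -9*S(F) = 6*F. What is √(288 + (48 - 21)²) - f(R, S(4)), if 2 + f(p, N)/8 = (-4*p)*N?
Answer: -208/3 + 3*√113 ≈ -37.443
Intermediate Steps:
S(F) = -2*F/3
R = 1 (R = 1² = 1)
f(p, N) = -16 - 32*N*p (f(p, N) = -16 + 8*((-4*p)*N) = -16 + 8*(-4*N*p) = -16 - 32*N*p)
√(288 + (48 - 21)²) - f(R, S(4)) = √(288 + (48 - 21)²) - (-16 - 32*(-⅔*4)*1) = √(288 + 27²) - (-16 - 32*(-8/3)*1) = √(288 + 729) - (-16 + 256/3) = √1017 - 1*208/3 = 3*√113 - 208/3 = -208/3 + 3*√113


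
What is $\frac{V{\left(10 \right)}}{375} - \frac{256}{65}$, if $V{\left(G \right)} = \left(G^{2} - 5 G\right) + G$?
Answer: $- \frac{1228}{325} \approx -3.7785$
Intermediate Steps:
$V{\left(G \right)} = G^{2} - 4 G$
$\frac{V{\left(10 \right)}}{375} - \frac{256}{65} = \frac{10 \left(-4 + 10\right)}{375} - \frac{256}{65} = 10 \cdot 6 \cdot \frac{1}{375} - \frac{256}{65} = 60 \cdot \frac{1}{375} - \frac{256}{65} = \frac{4}{25} - \frac{256}{65} = - \frac{1228}{325}$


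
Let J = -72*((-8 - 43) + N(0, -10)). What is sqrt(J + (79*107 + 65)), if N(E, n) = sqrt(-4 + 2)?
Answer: sqrt(12190 - 72*I*sqrt(2)) ≈ 110.41 - 0.4611*I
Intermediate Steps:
N(E, n) = I*sqrt(2) (N(E, n) = sqrt(-2) = I*sqrt(2))
J = 3672 - 72*I*sqrt(2) (J = -72*((-8 - 43) + I*sqrt(2)) = -72*(-51 + I*sqrt(2)) = 3672 - 72*I*sqrt(2) ≈ 3672.0 - 101.82*I)
sqrt(J + (79*107 + 65)) = sqrt((3672 - 72*I*sqrt(2)) + (79*107 + 65)) = sqrt((3672 - 72*I*sqrt(2)) + (8453 + 65)) = sqrt((3672 - 72*I*sqrt(2)) + 8518) = sqrt(12190 - 72*I*sqrt(2))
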